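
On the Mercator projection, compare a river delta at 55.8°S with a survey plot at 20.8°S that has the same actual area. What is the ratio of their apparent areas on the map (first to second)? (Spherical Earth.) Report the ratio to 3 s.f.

2.77

On Mercator, area is exaggerated by sec²φ = 1/cos²φ.
At 55.8°: sec²(55.8°) = 1/0.5621² = 3.165.
At 20.8°: sec²(20.8°) = 1/0.9348² = 1.144.
Ratio = 3.165/1.144 = cos²(20.8°)/cos²(55.8°) ≈ 2.77.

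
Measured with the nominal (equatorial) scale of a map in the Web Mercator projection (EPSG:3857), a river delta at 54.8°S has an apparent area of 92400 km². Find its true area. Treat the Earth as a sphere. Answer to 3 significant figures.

The Mercator projection is conformal; its linear scale factor is the same in every direction and equals sec φ = 1/cos φ.
Areal scale = k² = sec²φ = 1/cos²(54.8°) = 1/0.5764² = 3.010.
True area = apparent / (areal scale) = 92400 / 3.010 ≈ 30700 km².

30700 km²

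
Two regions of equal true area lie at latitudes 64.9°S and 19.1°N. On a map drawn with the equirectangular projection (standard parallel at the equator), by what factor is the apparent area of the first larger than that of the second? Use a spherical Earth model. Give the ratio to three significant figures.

For the equirectangular projection with φ₀ = 0 (plate carrée), h = 1 along meridians and k = sec φ along parallels.
Areal scale at 64.9°: h·k = 1.000 × 2.357 = 2.357.
Areal scale at 19.1°: h·k = 1.000 × 1.058 = 1.058.
Ratio = 2.357/1.058 ≈ 2.23.

2.23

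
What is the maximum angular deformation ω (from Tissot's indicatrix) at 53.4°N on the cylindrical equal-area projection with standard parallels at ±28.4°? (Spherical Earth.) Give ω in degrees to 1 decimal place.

Cylindrical equal-area (φ₀ = 28.4°): h = cos φ / cos 28.4° along meridians, k = cos 28.4° / cos φ along parallels; h·k = 1.
At 53.4°: h = 0.6778, k = 1.475; principal scales a = 1.475, b = 0.6778.
sin(ω/2) = (a − b)/(a + b) = 0.7976/2.153 = 0.3704, so ω = 2 arcsin(0.3704) ≈ 43.5°.

43.5°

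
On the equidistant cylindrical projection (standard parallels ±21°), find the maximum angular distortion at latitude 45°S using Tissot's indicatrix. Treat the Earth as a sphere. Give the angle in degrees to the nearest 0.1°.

15.9°

In the equirectangular projection with standard parallel φ₀ = 21° (x = Rλ cos φ₀, y = Rφ), meridians are true-scale (h = 1) and the parallel scale is k = cos φ₀ / cos φ.
At 45°: h = 1.000, k = 1.320; principal scales a = 1.320, b = 1.000.
sin(ω/2) = (a − b)/(a + b) = 0.3203/2.320 = 0.1380, so ω = 2 arcsin(0.1380) ≈ 15.9°.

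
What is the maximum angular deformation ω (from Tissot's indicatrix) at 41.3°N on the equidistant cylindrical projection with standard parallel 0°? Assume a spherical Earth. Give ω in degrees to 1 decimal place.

16.3°

In the plate carrée (x = Rλ, y = Rφ), meridians are true-scale (h = 1) and parallels are stretched by k = sec φ.
At 41.3°: h = 1.000, k = 1.331; principal scales a = 1.331, b = 1.000.
sin(ω/2) = (a − b)/(a + b) = 0.3311/2.331 = 0.1420, so ω = 2 arcsin(0.1420) ≈ 16.3°.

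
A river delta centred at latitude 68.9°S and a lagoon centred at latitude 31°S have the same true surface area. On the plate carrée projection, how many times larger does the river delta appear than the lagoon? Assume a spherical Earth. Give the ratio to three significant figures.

Plate carrée maps x = Rλ, y = Rφ. The meridian scale is h = 1 and the parallel scale is k = 1/cos φ = sec φ.
Areal scale at 68.9°: h·k = 1.000 × 2.778 = 2.778.
Areal scale at 31°: h·k = 1.000 × 1.167 = 1.167.
Ratio = 2.778/1.167 ≈ 2.38.

2.38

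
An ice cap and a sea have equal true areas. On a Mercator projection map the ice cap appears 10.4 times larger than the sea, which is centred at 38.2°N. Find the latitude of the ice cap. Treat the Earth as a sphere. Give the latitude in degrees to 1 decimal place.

On Mercator, (apparent₁)/(apparent₂) = sec²φ₁ / sec²φ₂ when true areas are equal.
cos²φ₂ / cos²φ₁ = 10.4  ⇒  cos φ₁ = cos 38.2° / √10.4 = 0.7859/3.225 = 0.2437.
φ₁ = arccos(0.2437) ≈ 75.9°.

75.9°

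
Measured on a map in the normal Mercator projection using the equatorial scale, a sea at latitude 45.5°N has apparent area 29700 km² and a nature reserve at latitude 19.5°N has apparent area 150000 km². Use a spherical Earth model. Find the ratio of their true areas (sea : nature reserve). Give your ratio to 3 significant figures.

0.109

Mercator's areal exaggeration is sec²φ; hence true area = (apparent area) · cos²φ.
True area of sea: 29700 × cos²(45.5°) = 29700 × 0.4913 = 14590 km².
True area of nature reserve: 150000 × cos²(19.5°) = 150000 × 0.8886 = 133300 km².
Ratio = 14590 / 133300 ≈ 0.109.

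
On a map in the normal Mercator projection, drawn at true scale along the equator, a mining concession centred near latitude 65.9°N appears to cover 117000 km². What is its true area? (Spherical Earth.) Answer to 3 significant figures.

19500 km²

The Mercator projection is conformal; its linear scale factor is the same in every direction and equals sec φ = 1/cos φ.
Areal scale = k² = sec²φ = 1/cos²(65.9°) = 1/0.4083² = 5.998.
True area = apparent / (areal scale) = 117000 / 5.998 ≈ 19500 km².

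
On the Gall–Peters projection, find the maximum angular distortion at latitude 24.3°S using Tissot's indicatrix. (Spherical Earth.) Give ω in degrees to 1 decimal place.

Gall–Peters is a cylindrical equal-area projection with standard parallels at ±45°. Cylindrical equal-area (φ₀ = 45°): h = cos φ / cos 45° along meridians, k = cos 45° / cos φ along parallels; h·k = 1.
At 24.3°: h = 1.289, k = 0.7758; principal scales a = 1.289, b = 0.7758.
sin(ω/2) = (a − b)/(a + b) = 0.5131/2.065 = 0.2485, so ω = 2 arcsin(0.2485) ≈ 28.8°.

28.8°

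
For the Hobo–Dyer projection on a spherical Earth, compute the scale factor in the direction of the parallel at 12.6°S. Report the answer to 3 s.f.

0.813

Hobo–Dyer is a cylindrical equal-area projection with standard parallels at ±37.5°. For cylindrical equal-area with standard parallel φ₀, h = cos φ / cos φ₀ and k = cos φ₀ / cos φ, so h·k = 1.
k = cos 37.5° / cos 12.6° = 0.7934/0.9759 = 0.8129.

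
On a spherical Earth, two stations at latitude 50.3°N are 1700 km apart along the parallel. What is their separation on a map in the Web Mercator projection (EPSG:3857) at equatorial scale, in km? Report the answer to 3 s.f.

The Mercator projection is conformal; its linear scale factor is the same in every direction and equals sec φ = 1/cos φ.
Along the parallel, k = sec 50.3° = 1/0.6388 = 1.566.
Map distance = 1700 × 1.566 ≈ 2660 km.

2660 km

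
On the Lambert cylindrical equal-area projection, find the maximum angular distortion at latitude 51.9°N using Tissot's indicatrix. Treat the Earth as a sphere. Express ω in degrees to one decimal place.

The Lambert cylindrical equal-area projection is the cylindrical equal-area projection with its standard parallel at the equator (φ₀ = 0). For cylindrical equal-area with standard parallel φ₀, h = cos φ / cos φ₀ and k = cos φ₀ / cos φ, so h·k = 1.
At 51.9°: h = 0.6170, k = 1.621; principal scales a = 1.621, b = 0.6170.
sin(ω/2) = (a − b)/(a + b) = 1.004/2.238 = 0.4485, so ω = 2 arcsin(0.4485) ≈ 53.3°.

53.3°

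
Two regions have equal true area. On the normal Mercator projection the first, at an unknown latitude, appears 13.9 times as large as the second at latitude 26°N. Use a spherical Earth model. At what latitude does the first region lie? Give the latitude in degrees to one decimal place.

76.0°

Mercator areal scale is sec²φ, so apparent-area ratio = sec²φ₁ / sec²φ₂ = cos²φ₂ / cos²φ₁.
cos²φ₂ / cos²φ₁ = 13.9  ⇒  cos φ₁ = cos 26° / √13.9 = 0.8988/3.728 = 0.2411.
φ₁ = arccos(0.2411) ≈ 76.0°.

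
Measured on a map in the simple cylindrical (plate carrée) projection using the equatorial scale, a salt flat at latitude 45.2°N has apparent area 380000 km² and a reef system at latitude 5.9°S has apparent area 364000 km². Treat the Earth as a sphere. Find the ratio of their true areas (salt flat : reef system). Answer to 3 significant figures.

Plate carrée has h = 1 and k = sec φ, giving areal scale sec φ; true area = (apparent area) · cos φ.
True area of salt flat: 380000 × cos(45.2°) = 380000 × 0.7046 = 267800 km².
True area of reef system: 364000 × cos(5.9°) = 364000 × 0.9947 = 362100 km².
Ratio = 267800 / 362100 ≈ 0.740.

0.740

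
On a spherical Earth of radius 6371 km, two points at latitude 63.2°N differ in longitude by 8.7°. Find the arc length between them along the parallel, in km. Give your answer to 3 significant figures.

Arc length along a parallel = R cos φ · Δλ (with Δλ in radians).
= 6371 × cos 63.2° × (8.7° × π/180) = 6371 × 0.4509 × 0.1518 ≈ 436 km.

436 km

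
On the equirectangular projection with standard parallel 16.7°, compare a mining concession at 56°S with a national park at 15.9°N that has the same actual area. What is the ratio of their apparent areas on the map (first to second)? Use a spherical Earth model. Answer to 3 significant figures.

The equidistant cylindrical projection with φ₀ = 16.7° has h = 1 (meridians true) and k = cos φ₀ / cos φ along parallels.
Areal scale at 56°: h·k = 1.000 × 1.713 = 1.713.
Areal scale at 15.9°: h·k = 1.000 × 0.9959 = 0.9959.
Ratio = 1.713/0.9959 ≈ 1.72.

1.72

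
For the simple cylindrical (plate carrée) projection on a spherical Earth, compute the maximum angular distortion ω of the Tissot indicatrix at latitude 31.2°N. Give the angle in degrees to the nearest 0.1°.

8.9°

For the equirectangular projection with φ₀ = 0 (plate carrée), h = 1 along meridians and k = sec φ along parallels.
At 31.2°: h = 1.000, k = 1.169; principal scales a = 1.169, b = 1.000.
sin(ω/2) = (a − b)/(a + b) = 0.1691/2.169 = 0.07796, so ω = 2 arcsin(0.07796) ≈ 8.9°.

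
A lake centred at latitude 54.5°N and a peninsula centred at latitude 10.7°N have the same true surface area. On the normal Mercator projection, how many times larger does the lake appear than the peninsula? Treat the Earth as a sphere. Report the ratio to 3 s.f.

Mercator areal scale is sec²φ.
At 54.5°: sec²(54.5°) = 1/0.5807² = 2.965.
At 10.7°: sec²(10.7°) = 1/0.9826² = 1.036.
Ratio = 2.965/1.036 = cos²(10.7°)/cos²(54.5°) ≈ 2.86.

2.86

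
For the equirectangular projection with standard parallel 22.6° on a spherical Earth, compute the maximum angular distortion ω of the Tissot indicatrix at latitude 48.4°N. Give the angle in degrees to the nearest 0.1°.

18.8°

The equidistant cylindrical projection with φ₀ = 22.6° has h = 1 (meridians true) and k = cos φ₀ / cos φ along parallels.
At 48.4°: h = 1.000, k = 1.391; principal scales a = 1.391, b = 1.000.
sin(ω/2) = (a − b)/(a + b) = 0.3905/2.391 = 0.1634, so ω = 2 arcsin(0.1634) ≈ 18.8°.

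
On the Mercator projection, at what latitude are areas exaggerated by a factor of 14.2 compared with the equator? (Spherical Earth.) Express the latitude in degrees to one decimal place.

74.6°

Mercator areal scale is sec²φ.
sec²φ = 14.2  ⇒  cos²φ = 0.07042  ⇒  cos φ = 0.2654.
φ = arccos(0.2654) ≈ 74.6°.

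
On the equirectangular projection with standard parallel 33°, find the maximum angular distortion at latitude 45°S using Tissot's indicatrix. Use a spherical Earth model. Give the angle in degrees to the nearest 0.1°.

9.8°

With standard parallel φ₀ = 33°, the equirectangular projection gives x = Rλ cos φ₀, y = Rφ, so h = 1 and k = cos 33° / cos φ.
At 45°: h = 1.000, k = 1.186; principal scales a = 1.186, b = 1.000.
sin(ω/2) = (a − b)/(a + b) = 0.1861/2.186 = 0.08511, so ω = 2 arcsin(0.08511) ≈ 9.8°.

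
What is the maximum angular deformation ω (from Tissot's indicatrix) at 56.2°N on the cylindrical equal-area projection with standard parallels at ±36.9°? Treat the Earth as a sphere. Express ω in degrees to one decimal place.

40.7°

For cylindrical equal-area with standard parallel φ₀, h = cos φ / cos φ₀ and k = cos φ₀ / cos φ, so h·k = 1.
At 56.2°: h = 0.6956, k = 1.438; principal scales a = 1.438, b = 0.6956.
sin(ω/2) = (a − b)/(a + b) = 0.7419/2.133 = 0.3478, so ω = 2 arcsin(0.3478) ≈ 40.7°.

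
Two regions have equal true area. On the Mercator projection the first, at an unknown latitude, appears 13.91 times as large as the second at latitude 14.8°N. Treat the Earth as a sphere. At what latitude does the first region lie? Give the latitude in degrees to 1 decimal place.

75.0°

On Mercator, (apparent₁)/(apparent₂) = sec²φ₁ / sec²φ₂ when true areas are equal.
cos²φ₂ / cos²φ₁ = 13.91  ⇒  cos φ₁ = cos 14.8° / √13.91 = 0.9668/3.730 = 0.2592.
φ₁ = arccos(0.2592) ≈ 75.0°.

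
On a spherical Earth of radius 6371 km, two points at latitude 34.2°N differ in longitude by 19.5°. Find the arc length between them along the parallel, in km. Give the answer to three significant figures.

1790 km

Arc length along a parallel = R cos φ · Δλ (with Δλ in radians).
= 6371 × cos 34.2° × (19.5° × π/180) = 6371 × 0.8271 × 0.3403 ≈ 1790 km.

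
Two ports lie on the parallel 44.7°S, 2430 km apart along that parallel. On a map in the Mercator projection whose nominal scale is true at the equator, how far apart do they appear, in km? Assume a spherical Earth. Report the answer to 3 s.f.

The Mercator projection is conformal; its linear scale factor is the same in every direction and equals sec φ = 1/cos φ.
Along the parallel, k = sec 44.7° = 1/0.7108 = 1.407.
Map distance = 2430 × 1.407 ≈ 3420 km.

3420 km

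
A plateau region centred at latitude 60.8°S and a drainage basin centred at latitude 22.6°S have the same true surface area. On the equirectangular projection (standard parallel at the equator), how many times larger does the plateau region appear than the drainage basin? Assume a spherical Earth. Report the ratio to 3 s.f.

1.89

In the plate carrée (x = Rλ, y = Rφ), meridians are true-scale (h = 1) and parallels are stretched by k = sec φ.
Areal scale at 60.8°: h·k = 1.000 × 2.050 = 2.050.
Areal scale at 22.6°: h·k = 1.000 × 1.083 = 1.083.
Ratio = 2.050/1.083 ≈ 1.89.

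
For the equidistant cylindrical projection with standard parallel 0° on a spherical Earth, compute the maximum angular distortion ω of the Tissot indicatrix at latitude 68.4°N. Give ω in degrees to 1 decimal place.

In the plate carrée (x = Rλ, y = Rφ), meridians are true-scale (h = 1) and parallels are stretched by k = sec φ.
At 68.4°: h = 1.000, k = 2.716; principal scales a = 2.716, b = 1.000.
sin(ω/2) = (a − b)/(a + b) = 1.716/3.716 = 0.4619, so ω = 2 arcsin(0.4619) ≈ 55.0°.

55.0°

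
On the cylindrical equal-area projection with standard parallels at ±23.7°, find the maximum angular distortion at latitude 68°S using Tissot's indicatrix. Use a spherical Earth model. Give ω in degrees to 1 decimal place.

91.0°

A cylindrical equal-area projection with standard parallel φ₀ has meridian scale h = cos φ / cos φ₀ and parallel scale k = cos φ₀ / cos φ (so areas are preserved, h·k = 1).
At 68°: h = 0.4091, k = 2.444; principal scales a = 2.444, b = 0.4091.
sin(ω/2) = (a − b)/(a + b) = 2.035/2.853 = 0.7133, so ω = 2 arcsin(0.7133) ≈ 91.0°.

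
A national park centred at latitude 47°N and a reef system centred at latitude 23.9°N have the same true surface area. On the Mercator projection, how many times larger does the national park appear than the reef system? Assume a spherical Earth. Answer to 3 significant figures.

On Mercator, area is exaggerated by sec²φ = 1/cos²φ.
At 47°: sec²(47°) = 1/0.6820² = 2.150.
At 23.9°: sec²(23.9°) = 1/0.9143² = 1.196.
Ratio = 2.150/1.196 = cos²(23.9°)/cos²(47°) ≈ 1.80.

1.80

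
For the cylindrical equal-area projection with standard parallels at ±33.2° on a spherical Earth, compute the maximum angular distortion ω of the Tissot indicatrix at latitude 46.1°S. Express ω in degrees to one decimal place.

21.4°

Cylindrical equal-area (φ₀ = 33.2°): h = cos φ / cos 33.2° along meridians, k = cos 33.2° / cos φ along parallels; h·k = 1.
At 46.1°: h = 0.8287, k = 1.207; principal scales a = 1.207, b = 0.8287.
sin(ω/2) = (a − b)/(a + b) = 0.3781/2.035 = 0.1858, so ω = 2 arcsin(0.1858) ≈ 21.4°.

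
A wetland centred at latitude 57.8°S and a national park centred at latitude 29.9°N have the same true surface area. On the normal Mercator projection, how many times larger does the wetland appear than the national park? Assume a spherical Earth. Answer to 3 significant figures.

Mercator areal scale is sec²φ.
At 57.8°: sec²(57.8°) = 1/0.5329² = 3.522.
At 29.9°: sec²(29.9°) = 1/0.8669² = 1.331.
Ratio = 3.522/1.331 = cos²(29.9°)/cos²(57.8°) ≈ 2.65.

2.65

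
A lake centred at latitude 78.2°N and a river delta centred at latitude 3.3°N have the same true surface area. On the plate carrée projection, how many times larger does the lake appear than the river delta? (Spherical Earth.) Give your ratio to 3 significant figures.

4.88

For the equirectangular projection with φ₀ = 0 (plate carrée), h = 1 along meridians and k = sec φ along parallels.
Areal scale at 78.2°: h·k = 1.000 × 4.890 = 4.890.
Areal scale at 3.3°: h·k = 1.000 × 1.002 = 1.002.
Ratio = 4.890/1.002 ≈ 4.88.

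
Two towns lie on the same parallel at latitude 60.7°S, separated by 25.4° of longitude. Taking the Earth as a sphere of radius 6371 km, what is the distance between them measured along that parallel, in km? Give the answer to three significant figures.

Arc length along a parallel = R cos φ · Δλ (with Δλ in radians).
= 6371 × cos 60.7° × (25.4° × π/180) = 6371 × 0.4894 × 0.4433 ≈ 1380 km.

1380 km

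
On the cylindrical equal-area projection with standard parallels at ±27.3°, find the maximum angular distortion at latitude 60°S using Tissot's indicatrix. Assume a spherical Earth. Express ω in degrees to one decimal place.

A cylindrical equal-area projection with standard parallel φ₀ has meridian scale h = cos φ / cos φ₀ and parallel scale k = cos φ₀ / cos φ (so areas are preserved, h·k = 1).
At 60°: h = 0.5627, k = 1.777; principal scales a = 1.777, b = 0.5627.
sin(ω/2) = (a − b)/(a + b) = 1.215/2.340 = 0.5191, so ω = 2 arcsin(0.5191) ≈ 62.5°.

62.5°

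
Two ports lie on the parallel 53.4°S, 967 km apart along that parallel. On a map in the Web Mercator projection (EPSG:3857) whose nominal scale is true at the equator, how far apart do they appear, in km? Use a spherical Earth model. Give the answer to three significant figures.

1620 km

Mercator is conformal, so the point scale is isotropic: h = k = sec φ = 1/cos φ.
Along the parallel, k = sec 53.4° = 1/0.5962 = 1.677.
Map distance = 967 × 1.677 ≈ 1620 km.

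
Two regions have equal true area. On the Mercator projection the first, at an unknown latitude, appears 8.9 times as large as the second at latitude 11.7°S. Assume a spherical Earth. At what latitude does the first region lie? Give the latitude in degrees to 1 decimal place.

70.8°

Mercator areal scale is sec²φ, so apparent-area ratio = sec²φ₁ / sec²φ₂ = cos²φ₂ / cos²φ₁.
cos²φ₂ / cos²φ₁ = 8.9  ⇒  cos φ₁ = cos 11.7° / √8.9 = 0.9792/2.983 = 0.3282.
φ₁ = arccos(0.3282) ≈ 70.8°.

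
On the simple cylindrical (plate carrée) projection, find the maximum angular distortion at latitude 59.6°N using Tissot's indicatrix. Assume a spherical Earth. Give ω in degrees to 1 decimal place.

Plate carrée maps x = Rλ, y = Rφ. The meridian scale is h = 1 and the parallel scale is k = 1/cos φ = sec φ.
At 59.6°: h = 1.000, k = 1.976; principal scales a = 1.976, b = 1.000.
sin(ω/2) = (a − b)/(a + b) = 0.9762/2.976 = 0.3280, so ω = 2 arcsin(0.3280) ≈ 38.3°.

38.3°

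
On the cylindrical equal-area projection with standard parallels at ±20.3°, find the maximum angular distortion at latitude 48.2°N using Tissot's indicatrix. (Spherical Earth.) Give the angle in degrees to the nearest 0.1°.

38.4°

Cylindrical equal-area (φ₀ = 20.3°): h = cos φ / cos 20.3° along meridians, k = cos 20.3° / cos φ along parallels; h·k = 1.
At 48.2°: h = 0.7107, k = 1.407; principal scales a = 1.407, b = 0.7107.
sin(ω/2) = (a − b)/(a + b) = 0.6964/2.118 = 0.3289, so ω = 2 arcsin(0.3289) ≈ 38.4°.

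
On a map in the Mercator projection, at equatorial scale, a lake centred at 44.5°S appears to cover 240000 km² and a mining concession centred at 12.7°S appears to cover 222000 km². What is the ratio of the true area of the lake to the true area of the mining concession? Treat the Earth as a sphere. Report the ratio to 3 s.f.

0.578

On Mercator the areal scale is sec²φ, so true area = apparent × cos²φ.
True area of lake: 240000 × cos²(44.5°) = 240000 × 0.5087 = 122100 km².
True area of mining concession: 222000 × cos²(12.7°) = 222000 × 0.9517 = 211300 km².
Ratio = 122100 / 211300 ≈ 0.578.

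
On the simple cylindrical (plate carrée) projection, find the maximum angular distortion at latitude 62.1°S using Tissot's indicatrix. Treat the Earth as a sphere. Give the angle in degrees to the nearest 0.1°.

For the equirectangular projection with φ₀ = 0 (plate carrée), h = 1 along meridians and k = sec φ along parallels.
At 62.1°: h = 1.000, k = 2.137; principal scales a = 2.137, b = 1.000.
sin(ω/2) = (a − b)/(a + b) = 1.137/3.137 = 0.3625, so ω = 2 arcsin(0.3625) ≈ 42.5°.

42.5°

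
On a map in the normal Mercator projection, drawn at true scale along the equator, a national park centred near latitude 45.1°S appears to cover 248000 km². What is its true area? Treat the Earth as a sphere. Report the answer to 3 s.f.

124000 km²

Mercator is conformal, so the point scale is isotropic: h = k = sec φ = 1/cos φ.
Areal scale = k² = sec²φ = 1/cos²(45.1°) = 1/0.7059² = 2.007.
True area = apparent / (areal scale) = 248000 / 2.007 ≈ 124000 km².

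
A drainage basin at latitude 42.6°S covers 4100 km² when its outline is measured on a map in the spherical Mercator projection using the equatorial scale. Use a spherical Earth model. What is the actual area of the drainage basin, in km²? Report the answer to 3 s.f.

For Mercator, h = k = sec φ (a conformal cylindrical projection has a single point scale, 1/cos φ).
Areal scale = k² = sec²φ = 1/cos²(42.6°) = 1/0.7361² = 1.846.
True area = apparent / (areal scale) = 4100 / 1.846 ≈ 2220 km².

2220 km²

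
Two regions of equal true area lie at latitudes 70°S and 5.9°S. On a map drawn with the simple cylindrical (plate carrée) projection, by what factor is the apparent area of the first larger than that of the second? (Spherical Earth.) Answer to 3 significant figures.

2.91

Plate carrée maps x = Rλ, y = Rφ. The meridian scale is h = 1 and the parallel scale is k = 1/cos φ = sec φ.
Areal scale at 70°: h·k = 1.000 × 2.924 = 2.924.
Areal scale at 5.9°: h·k = 1.000 × 1.005 = 1.005.
Ratio = 2.924/1.005 ≈ 2.91.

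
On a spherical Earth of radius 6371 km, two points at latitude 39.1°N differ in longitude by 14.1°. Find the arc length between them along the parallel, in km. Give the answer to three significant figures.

1220 km

Arc length along a parallel = R cos φ · Δλ (with Δλ in radians).
= 6371 × cos 39.1° × (14.1° × π/180) = 6371 × 0.7760 × 0.2461 ≈ 1220 km.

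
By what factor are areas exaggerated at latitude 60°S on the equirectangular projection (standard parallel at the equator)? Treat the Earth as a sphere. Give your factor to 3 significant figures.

In the plate carrée (x = Rλ, y = Rφ), meridians are true-scale (h = 1) and parallels are stretched by k = sec φ.
Areal scale = h·k = 1 × sec φ; at 60°, h = 1.000, k = 2.000, so h·k = 2.000.

2.00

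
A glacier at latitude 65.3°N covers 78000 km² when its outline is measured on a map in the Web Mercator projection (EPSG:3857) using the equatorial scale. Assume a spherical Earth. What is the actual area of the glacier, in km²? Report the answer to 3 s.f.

13600 km²

For Mercator, h = k = sec φ (a conformal cylindrical projection has a single point scale, 1/cos φ).
Areal scale = k² = sec²φ = 1/cos²(65.3°) = 1/0.4179² = 5.727.
True area = apparent / (areal scale) = 78000 / 5.727 ≈ 13600 km².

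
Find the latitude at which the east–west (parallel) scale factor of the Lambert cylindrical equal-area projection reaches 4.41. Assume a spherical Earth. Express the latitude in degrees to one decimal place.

The Lambert cylindrical equal-area projection is the cylindrical equal-area projection with its standard parallel at the equator (φ₀ = 0). A cylindrical equal-area projection with standard parallel φ₀ has meridian scale h = cos φ / cos φ₀ and parallel scale k = cos φ₀ / cos φ (so areas are preserved, h·k = 1).
k = cos φ₀ / cos φ = 4.41  ⇒  cos φ = cos 0° / 4.41 = 0.2268.
φ = arccos(0.2268) ≈ 76.9°.

76.9°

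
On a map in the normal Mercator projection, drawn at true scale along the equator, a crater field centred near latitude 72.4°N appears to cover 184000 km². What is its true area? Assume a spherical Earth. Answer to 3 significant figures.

16800 km²

Mercator is conformal, so the point scale is isotropic: h = k = sec φ = 1/cos φ.
Areal scale = k² = sec²φ = 1/cos²(72.4°) = 1/0.3024² = 10.94.
True area = apparent / (areal scale) = 184000 / 10.94 ≈ 16800 km².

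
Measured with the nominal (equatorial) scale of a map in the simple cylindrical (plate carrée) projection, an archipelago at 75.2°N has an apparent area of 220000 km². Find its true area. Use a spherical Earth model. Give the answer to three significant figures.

Plate carrée maps x = Rλ, y = Rφ. The meridian scale is h = 1 and the parallel scale is k = 1/cos φ = sec φ.
Areal scale = h·k = 1 × sec φ; at 75.2°, h = 1.000, k = 3.915, so h·k = 3.915.
True area = apparent / (areal scale) = 220000 / 3.915 ≈ 56200 km².

56200 km²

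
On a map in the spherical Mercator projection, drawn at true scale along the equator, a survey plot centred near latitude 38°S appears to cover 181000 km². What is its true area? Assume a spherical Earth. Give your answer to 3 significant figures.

For Mercator, h = k = sec φ (a conformal cylindrical projection has a single point scale, 1/cos φ).
Areal scale = k² = sec²φ = 1/cos²(38°) = 1/0.7880² = 1.610.
True area = apparent / (areal scale) = 181000 / 1.610 ≈ 112000 km².

112000 km²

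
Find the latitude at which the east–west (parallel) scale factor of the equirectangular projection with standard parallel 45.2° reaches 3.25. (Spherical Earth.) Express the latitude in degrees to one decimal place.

With standard parallel φ₀ = 45.2°, the equirectangular projection gives x = Rλ cos φ₀, y = Rφ, so h = 1 and k = cos 45.2° / cos φ.
k = cos φ₀ / cos φ = 3.25  ⇒  cos φ = cos 45.2° / 3.25 = 0.2168.
φ = arccos(0.2168) ≈ 77.5°.

77.5°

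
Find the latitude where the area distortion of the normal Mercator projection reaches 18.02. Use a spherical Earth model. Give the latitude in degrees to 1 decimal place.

Mercator areal scale is sec²φ.
sec²φ = 18.02  ⇒  cos²φ = 0.05549  ⇒  cos φ = 0.2356.
φ = arccos(0.2356) ≈ 76.4°.

76.4°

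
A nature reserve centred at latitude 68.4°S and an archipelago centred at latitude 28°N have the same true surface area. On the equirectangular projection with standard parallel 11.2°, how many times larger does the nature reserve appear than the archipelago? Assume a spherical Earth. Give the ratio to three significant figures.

In the equirectangular projection with standard parallel φ₀ = 11.2° (x = Rλ cos φ₀, y = Rφ), meridians are true-scale (h = 1) and the parallel scale is k = cos φ₀ / cos φ.
Areal scale at 68.4°: h·k = 1.000 × 2.665 = 2.665.
Areal scale at 28°: h·k = 1.000 × 1.111 = 1.111.
Ratio = 2.665/1.111 ≈ 2.40.

2.40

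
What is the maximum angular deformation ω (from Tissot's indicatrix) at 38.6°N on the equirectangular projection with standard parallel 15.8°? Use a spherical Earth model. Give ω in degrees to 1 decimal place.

11.9°

With standard parallel φ₀ = 15.8°, the equirectangular projection gives x = Rλ cos φ₀, y = Rφ, so h = 1 and k = cos 15.8° / cos φ.
At 38.6°: h = 1.000, k = 1.231; principal scales a = 1.231, b = 1.000.
sin(ω/2) = (a − b)/(a + b) = 0.2312/2.231 = 0.1036, so ω = 2 arcsin(0.1036) ≈ 11.9°.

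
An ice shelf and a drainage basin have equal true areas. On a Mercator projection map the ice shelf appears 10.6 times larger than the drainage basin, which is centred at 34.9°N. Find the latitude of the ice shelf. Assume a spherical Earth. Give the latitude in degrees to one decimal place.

On Mercator, (apparent₁)/(apparent₂) = sec²φ₁ / sec²φ₂ when true areas are equal.
cos²φ₂ / cos²φ₁ = 10.6  ⇒  cos φ₁ = cos 34.9° / √10.6 = 0.8202/3.256 = 0.2519.
φ₁ = arccos(0.2519) ≈ 75.4°.

75.4°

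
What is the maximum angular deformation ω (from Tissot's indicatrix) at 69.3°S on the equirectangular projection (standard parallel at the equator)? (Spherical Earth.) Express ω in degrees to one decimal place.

57.1°

Plate carrée maps x = Rλ, y = Rφ. The meridian scale is h = 1 and the parallel scale is k = 1/cos φ = sec φ.
At 69.3°: h = 1.000, k = 2.829; principal scales a = 2.829, b = 1.000.
sin(ω/2) = (a − b)/(a + b) = 1.829/3.829 = 0.4777, so ω = 2 arcsin(0.4777) ≈ 57.1°.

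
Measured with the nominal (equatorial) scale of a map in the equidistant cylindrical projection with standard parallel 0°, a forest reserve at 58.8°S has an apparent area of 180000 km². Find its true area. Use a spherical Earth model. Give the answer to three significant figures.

For the equirectangular projection with φ₀ = 0 (plate carrée), h = 1 along meridians and k = sec φ along parallels.
Areal scale = h·k = 1 × sec φ; at 58.8°, h = 1.000, k = 1.930, so h·k = 1.930.
True area = apparent / (areal scale) = 180000 / 1.930 ≈ 93200 km².

93200 km²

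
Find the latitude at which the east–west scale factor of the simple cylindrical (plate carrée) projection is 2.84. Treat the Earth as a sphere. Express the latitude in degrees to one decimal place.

Plate carrée: h = 1, k = sec φ along parallels.
sec φ = 2.84  ⇒  cos φ = 0.3521  ⇒  φ ≈ 69.4°.

69.4°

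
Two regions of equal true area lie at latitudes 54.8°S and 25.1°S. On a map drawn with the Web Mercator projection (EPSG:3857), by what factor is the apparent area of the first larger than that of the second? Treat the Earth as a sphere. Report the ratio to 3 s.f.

On Mercator, area is exaggerated by sec²φ = 1/cos²φ.
At 54.8°: sec²(54.8°) = 1/0.5764² = 3.010.
At 25.1°: sec²(25.1°) = 1/0.9056² = 1.219.
Ratio = 3.010/1.219 = cos²(25.1°)/cos²(54.8°) ≈ 2.47.

2.47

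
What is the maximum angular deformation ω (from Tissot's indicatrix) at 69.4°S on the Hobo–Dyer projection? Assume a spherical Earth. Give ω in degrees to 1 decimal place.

84.3°

Hobo–Dyer is a cylindrical equal-area projection with standard parallels at ±37.5°. Cylindrical equal-area (φ₀ = 37.5°): h = cos φ / cos 37.5° along meridians, k = cos 37.5° / cos φ along parallels; h·k = 1.
At 69.4°: h = 0.4435, k = 2.255; principal scales a = 2.255, b = 0.4435.
sin(ω/2) = (a − b)/(a + b) = 1.811/2.698 = 0.6713, so ω = 2 arcsin(0.6713) ≈ 84.3°.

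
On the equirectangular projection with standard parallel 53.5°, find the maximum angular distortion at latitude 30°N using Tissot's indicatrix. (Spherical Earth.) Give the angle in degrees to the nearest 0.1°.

21.4°

With standard parallel φ₀ = 53.5°, the equirectangular projection gives x = Rλ cos φ₀, y = Rφ, so h = 1 and k = cos 53.5° / cos φ.
At 30°: h = 1.000, k = 0.6868; principal scales a = 1.000, b = 0.6868.
sin(ω/2) = (a − b)/(a + b) = 0.3132/1.687 = 0.1856, so ω = 2 arcsin(0.1856) ≈ 21.4°.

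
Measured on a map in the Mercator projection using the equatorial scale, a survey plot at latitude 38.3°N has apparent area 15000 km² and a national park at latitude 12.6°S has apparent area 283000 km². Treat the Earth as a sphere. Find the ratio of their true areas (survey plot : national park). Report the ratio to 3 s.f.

0.0343

On Mercator the areal scale is sec²φ, so true area = apparent × cos²φ.
True area of survey plot: 15000 × cos²(38.3°) = 15000 × 0.6159 = 9238 km².
True area of national park: 283000 × cos²(12.6°) = 283000 × 0.9524 = 269500 km².
Ratio = 9238 / 269500 ≈ 0.0343.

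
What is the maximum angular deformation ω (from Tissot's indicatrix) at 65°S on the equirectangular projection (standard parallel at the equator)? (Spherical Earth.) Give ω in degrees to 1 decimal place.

In the plate carrée (x = Rλ, y = Rφ), meridians are true-scale (h = 1) and parallels are stretched by k = sec φ.
At 65°: h = 1.000, k = 2.366; principal scales a = 2.366, b = 1.000.
sin(ω/2) = (a − b)/(a + b) = 1.366/3.366 = 0.4059, so ω = 2 arcsin(0.4059) ≈ 47.9°.

47.9°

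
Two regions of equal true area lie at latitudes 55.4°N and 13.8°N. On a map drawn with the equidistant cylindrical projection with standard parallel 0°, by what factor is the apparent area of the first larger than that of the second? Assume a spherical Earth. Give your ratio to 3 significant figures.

In the plate carrée (x = Rλ, y = Rφ), meridians are true-scale (h = 1) and parallels are stretched by k = sec φ.
Areal scale at 55.4°: h·k = 1.000 × 1.761 = 1.761.
Areal scale at 13.8°: h·k = 1.000 × 1.030 = 1.030.
Ratio = 1.761/1.030 ≈ 1.71.

1.71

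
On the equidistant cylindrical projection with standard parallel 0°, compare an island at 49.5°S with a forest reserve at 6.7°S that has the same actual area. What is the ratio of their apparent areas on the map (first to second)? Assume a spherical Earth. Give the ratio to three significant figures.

1.53

In the plate carrée (x = Rλ, y = Rφ), meridians are true-scale (h = 1) and parallels are stretched by k = sec φ.
Areal scale at 49.5°: h·k = 1.000 × 1.540 = 1.540.
Areal scale at 6.7°: h·k = 1.000 × 1.007 = 1.007.
Ratio = 1.540/1.007 ≈ 1.53.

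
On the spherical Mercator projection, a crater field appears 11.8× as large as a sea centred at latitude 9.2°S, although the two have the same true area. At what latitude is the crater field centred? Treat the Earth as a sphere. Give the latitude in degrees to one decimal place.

73.3°

For equal true areas on Mercator, apparent areas scale as sec²φ, so the ratio is cos²φ₂ / cos²φ₁.
cos²φ₂ / cos²φ₁ = 11.8  ⇒  cos φ₁ = cos 9.2° / √11.8 = 0.9871/3.435 = 0.2874.
φ₁ = arccos(0.2874) ≈ 73.3°.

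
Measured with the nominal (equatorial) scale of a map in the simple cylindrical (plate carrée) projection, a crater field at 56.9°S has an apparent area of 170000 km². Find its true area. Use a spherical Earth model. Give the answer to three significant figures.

92800 km²

For the equirectangular projection with φ₀ = 0 (plate carrée), h = 1 along meridians and k = sec φ along parallels.
Areal scale = h·k = 1 × sec φ; at 56.9°, h = 1.000, k = 1.831, so h·k = 1.831.
True area = apparent / (areal scale) = 170000 / 1.831 ≈ 92800 km².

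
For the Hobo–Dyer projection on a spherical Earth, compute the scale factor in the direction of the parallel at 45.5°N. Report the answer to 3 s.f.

1.13

The Hobo–Dyer projection is cylindrical equal-area with φ₀ = 37.5°. A cylindrical equal-area projection with standard parallel φ₀ has meridian scale h = cos φ / cos φ₀ and parallel scale k = cos φ₀ / cos φ (so areas are preserved, h·k = 1).
k = cos 37.5° / cos 45.5° = 0.7934/0.7009 = 1.132.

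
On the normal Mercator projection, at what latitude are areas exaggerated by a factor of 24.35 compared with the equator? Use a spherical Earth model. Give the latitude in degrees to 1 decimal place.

78.3°

Mercator areal scale is sec²φ.
sec²φ = 24.35  ⇒  cos²φ = 0.04107  ⇒  cos φ = 0.2027.
φ = arccos(0.2027) ≈ 78.3°.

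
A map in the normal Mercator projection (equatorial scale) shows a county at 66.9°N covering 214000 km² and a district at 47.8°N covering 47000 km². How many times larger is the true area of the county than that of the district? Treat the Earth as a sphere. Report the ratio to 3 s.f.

1.55

On Mercator the areal scale is sec²φ, so true area = apparent × cos²φ.
True area of county: 214000 × cos²(66.9°) = 214000 × 0.1539 = 32940 km².
True area of district: 47000 × cos²(47.8°) = 47000 × 0.4512 = 21210 km².
Ratio = 32940 / 21210 ≈ 1.55.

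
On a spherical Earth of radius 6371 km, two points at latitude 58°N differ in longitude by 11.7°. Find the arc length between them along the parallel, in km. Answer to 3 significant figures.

Arc length along a parallel = R cos φ · Δλ (with Δλ in radians).
= 6371 × cos 58° × (11.7° × π/180) = 6371 × 0.5299 × 0.2042 ≈ 689 km.

689 km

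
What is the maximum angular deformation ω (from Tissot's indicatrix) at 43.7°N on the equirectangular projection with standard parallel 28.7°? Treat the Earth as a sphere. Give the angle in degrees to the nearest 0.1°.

The equidistant cylindrical projection with φ₀ = 28.7° has h = 1 (meridians true) and k = cos φ₀ / cos φ along parallels.
At 43.7°: h = 1.000, k = 1.213; principal scales a = 1.213, b = 1.000.
sin(ω/2) = (a − b)/(a + b) = 0.2133/2.213 = 0.09636, so ω = 2 arcsin(0.09636) ≈ 11.1°.

11.1°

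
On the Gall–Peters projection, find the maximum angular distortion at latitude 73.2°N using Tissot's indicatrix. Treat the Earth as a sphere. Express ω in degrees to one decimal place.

Gall–Peters is a cylindrical equal-area projection with standard parallels at ±45°. For cylindrical equal-area with standard parallel φ₀, h = cos φ / cos φ₀ and k = cos φ₀ / cos φ, so h·k = 1.
At 73.2°: h = 0.4088, k = 2.446; principal scales a = 2.446, b = 0.4088.
sin(ω/2) = (a − b)/(a + b) = 2.038/2.855 = 0.7137, so ω = 2 arcsin(0.7137) ≈ 91.1°.

91.1°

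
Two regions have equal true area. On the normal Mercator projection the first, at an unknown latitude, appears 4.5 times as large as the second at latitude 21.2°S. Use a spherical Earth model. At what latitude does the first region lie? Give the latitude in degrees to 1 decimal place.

63.9°

Mercator areal scale is sec²φ, so apparent-area ratio = sec²φ₁ / sec²φ₂ = cos²φ₂ / cos²φ₁.
cos²φ₂ / cos²φ₁ = 4.5  ⇒  cos φ₁ = cos 21.2° / √4.5 = 0.9323/2.121 = 0.4395.
φ₁ = arccos(0.4395) ≈ 63.9°.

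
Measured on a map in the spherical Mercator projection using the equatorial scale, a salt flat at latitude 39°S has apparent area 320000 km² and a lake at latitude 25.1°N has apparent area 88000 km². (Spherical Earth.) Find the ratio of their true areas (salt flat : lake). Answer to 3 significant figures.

Mercator's areal exaggeration is sec²φ; hence true area = (apparent area) · cos²φ.
True area of salt flat: 320000 × cos²(39°) = 320000 × 0.6040 = 193300 km².
True area of lake: 88000 × cos²(25.1°) = 88000 × 0.8201 = 72160 km².
Ratio = 193300 / 72160 ≈ 2.68.

2.68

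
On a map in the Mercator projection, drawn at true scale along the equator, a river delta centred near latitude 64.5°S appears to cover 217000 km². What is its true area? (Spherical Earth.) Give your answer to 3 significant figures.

40200 km²

The Mercator projection is conformal; its linear scale factor is the same in every direction and equals sec φ = 1/cos φ.
Areal scale = k² = sec²φ = 1/cos²(64.5°) = 1/0.4305² = 5.395.
True area = apparent / (areal scale) = 217000 / 5.395 ≈ 40200 km².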